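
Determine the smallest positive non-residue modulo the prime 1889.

3

(2/1889) = +1, so 2 is a residue.
(3/1889) = −1, so 3 is the smallest positive non-residue mod 1889.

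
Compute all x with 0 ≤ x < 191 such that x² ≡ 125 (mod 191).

70, 121

Since 191 ≡ 3 (mod 4), a square root of 125 is 125^((191+1)/4) = 125^48 mod 191.
Repeated squaring: 125^2≡154, 125^4≡32, 125^8≡69, 125^16≡177, 125^32≡5 (mod 191).
125^48 = 125^(32+16) ≡ 121 (mod 191).
Check: 121² = 14641 ≡ 125 (mod 191). The two roots are 70 and 121.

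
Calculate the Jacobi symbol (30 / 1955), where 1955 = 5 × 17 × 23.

0

Pull out 2: since 1955 ≡ 3 (mod 8), (2/1955) = -1.
Reciprocity: 15 ≡ 3 and 1955 ≡ 3 (mod 4), so (15/1955) = −(1955/15).
Reduce top mod 15: now compute (5/15).
Reciprocity: 5 ≡ 1 and 15 ≡ 3 (mod 4), so (5/15) = +(15/5).
Reduce top mod 5: now compute (0/5).
Top reduces to 0: gcd > 1, so the symbol is 0.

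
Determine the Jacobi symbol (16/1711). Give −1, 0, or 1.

Pull out 2^4: since 1711 ≡ 7 (mod 8), (2/1711) = +1, so (2/1711)^4 = +1.
Reached (1/1711) = 1. Collecting the sign flips along the way, the symbol is +1.

1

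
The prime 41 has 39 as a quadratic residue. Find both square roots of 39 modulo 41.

11, 30

41 ≡ 1 (mod 4), so we find a root by search.
Trying successive values, 11² = 121 ≡ 39 (mod 41). The other root is 41 − 11 = 30.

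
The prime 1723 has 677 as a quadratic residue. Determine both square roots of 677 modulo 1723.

87, 1636

Since 1723 ≡ 3 (mod 4), a square root of 677 is 677^((1723+1)/4) = 677^431 mod 1723.
Repeated squaring: 677^2≡11, 677^4≡121, 677^8≡857, 677^16≡451, 677^32≡87, 677^64≡677, 677^128≡11, 677^256≡121 (mod 1723).
677^431 = 677^(256+128+32+8+4+2+1) ≡ 87 (mod 1723).
Check: 87² = 7569 ≡ 677 (mod 1723). The two roots are 87 and 1636.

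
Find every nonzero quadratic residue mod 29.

Square k = 1,…,14 (k and 29−k give the same square):
1²=1, 2²=4, 3²=9, 4²=16, 5²=25, 6²≡7, 7²≡20, 8²≡6, 9²≡23, 10²≡13, 11²≡5, 12²≡28, 13²≡24, 14²≡22 (mod 29).
So the quadratic residues mod 29 are {1, 4, 5, 6, 7, 9, 13, 16, 20, 22, 23, 24, 25, 28}.

1, 4, 5, 6, 7, 9, 13, 16, 20, 22, 23, 24, 25, 28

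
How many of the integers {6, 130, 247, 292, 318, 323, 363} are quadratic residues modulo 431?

3

(6/431) = +1 → QR.
(130/431) = -1 → non-residue.
(247/431) = -1 → non-residue.
(292/431) = -1 → non-residue.
(318/431) = +1 → QR.
(323/431) = -1 → non-residue.
(363/431) = +1 → QR.
Total quadratic residues among the 7: 3.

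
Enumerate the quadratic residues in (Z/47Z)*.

1, 2, 3, 4, 6, 7, 8, 9, 12, 14, 16, 17, 18, 21, 24, 25, 27, 28, 32, 34, 36, 37, 42

Square k = 1,…,23 (k and 47−k give the same square):
1²=1, 2²=4, 3²=9, 4²=16, 5²=25, 6²=36, 7²≡2, 8²≡17, 9²≡34, 10²≡6, 11²≡27, 12²≡3, 13²≡28, 14²≡8, 15²≡37, 16²≡21, 17²≡7, 18²≡42, 19²≡32, 20²≡24, 21²≡18, 22²≡14, 23²≡12 (mod 47).
So the quadratic residues mod 47 are {1, 2, 3, 4, 6, 7, 8, 9, 12, 14, 16, 17, 18, 21, 24, 25, 27, 28, 32, 34, 36, 37, 42}.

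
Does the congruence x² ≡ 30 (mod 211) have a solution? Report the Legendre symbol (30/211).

Euler's criterion: (30/211) ≡ 30^105 (mod 211).
30^2 ≡ 56 (mod 211)
30^4 ≡ 182 (mod 211)
30^8 ≡ 208 (mod 211)
30^16 ≡ 9 (mod 211)
30^32 ≡ 81 (mod 211)
30^64 ≡ 20 (mod 211)
30^105 = 30^(64+32+8+1) ≡ 1 (mod 211).
Result is 1, so (30/211) = 1.

1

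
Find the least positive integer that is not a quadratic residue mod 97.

(2/97) = +1, so 2 is a residue.
(3/97) = +1, so 3 is a residue.
(4/97) = +1, so 4 is a residue.
(5/97) = −1, so 5 is the smallest positive non-residue mod 97.

5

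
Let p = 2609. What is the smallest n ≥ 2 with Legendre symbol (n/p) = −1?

3

(2/2609) = +1, so 2 is a residue.
(3/2609) = −1, so 3 is the smallest positive non-residue mod 2609.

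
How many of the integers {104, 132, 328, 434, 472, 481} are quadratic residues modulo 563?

3

(104/563) = -1 → non-residue.
(132/563) = +1 → QR.
(328/563) = +1 → QR.
(434/563) = +1 → QR.
(472/563) = -1 → non-residue.
(481/563) = -1 → non-residue.
Total quadratic residues among the 6: 3.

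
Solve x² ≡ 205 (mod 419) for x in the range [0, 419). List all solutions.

144, 275

Since 419 ≡ 3 (mod 4), a square root of 205 is 205^((419+1)/4) = 205^105 mod 419.
Repeated squaring: 205^2≡125, 205^4≡122, 205^8≡219, 205^16≡195, 205^32≡315, 205^64≡341 (mod 419).
205^105 = 205^(64+32+8+1) ≡ 144 (mod 419).
Check: 144² = 20736 ≡ 205 (mod 419). The two roots are 144 and 275.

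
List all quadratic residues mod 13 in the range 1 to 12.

1,3,4,9,10,12

Square k = 1,…,6 (k and 13−k give the same square):
1²=1, 2²=4, 3²=9, 4²≡3, 5²≡12, 6²≡10 (mod 13).
So the quadratic residues mod 13 are {1, 3, 4, 9, 10, 12}.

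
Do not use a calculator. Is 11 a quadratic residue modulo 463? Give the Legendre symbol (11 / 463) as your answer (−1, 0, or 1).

-1

Reciprocity: 11 ≡ 3 and 463 ≡ 3 (mod 4), so (11/463) = −(463/11).
Reduce top mod 11: now compute (1/11).
Reached (1/11) = 1. Collecting the sign flips along the way, the symbol is -1.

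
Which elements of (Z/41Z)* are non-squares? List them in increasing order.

Square k = 1,…,20 (k and 41−k give the same square):
1²=1, 2²=4, 3²=9, 4²=16, 5²=25, 6²=36, 7²≡8, 8²≡23, 9²≡40, 10²≡18, 11²≡39, 12²≡21, 13²≡5, 14²≡32, 15²≡20, 16²≡10, 17²≡2, 18²≡37, 19²≡33, 20²≡31 (mod 41).
The residues are {1, 2, 4, 5, 8, 9, 10, 16, 18, 20, 21, 23, 25, 31, 32, 33, 36, 37, 39, 40}; the non-residues are the remaining 20 nonzero classes.

3 6 7 11 12 13 14 15 17 19 22 24 26 27 28 29 30 34 35 38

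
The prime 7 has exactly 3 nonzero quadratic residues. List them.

1, 2, 4

Square k = 1,…,3 (k and 7−k give the same square):
1²=1, 2²=4, 3²≡2 (mod 7).
So the quadratic residues mod 7 are {1, 2, 4}.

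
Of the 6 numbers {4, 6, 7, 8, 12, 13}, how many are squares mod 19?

(4/19) = +1 → QR.
(6/19) = +1 → QR.
(7/19) = +1 → QR.
(8/19) = -1 → non-residue.
(12/19) = -1 → non-residue.
(13/19) = -1 → non-residue.
Total quadratic residues among the 6: 3.

3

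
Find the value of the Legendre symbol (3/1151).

1

Euler's criterion: (3/1151) ≡ 3^575 (mod 1151).
3^2 ≡ 9 (mod 1151)
3^4 ≡ 81 (mod 1151)
3^8 ≡ 806 (mod 1151)
3^16 ≡ 472 (mod 1151)
3^32 ≡ 641 (mod 1151)
3^64 ≡ 1125 (mod 1151)
3^128 ≡ 676 (mod 1151)
3^256 ≡ 29 (mod 1151)
3^512 ≡ 841 (mod 1151)
3^575 = 3^(512+32+16+8+4+2+1) ≡ 1 (mod 1151).
Result is 1, so (3/1151) = 1.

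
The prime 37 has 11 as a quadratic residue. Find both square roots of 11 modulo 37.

14, 23

37 ≡ 1 (mod 4), so we find a root by search.
Trying successive values, 14² = 196 ≡ 11 (mod 37). The other root is 37 − 14 = 23.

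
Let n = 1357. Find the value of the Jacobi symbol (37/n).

Reciprocity: 37 ≡ 1 and 1357 ≡ 1 (mod 4), so (37/1357) = +(1357/37).
Reduce top mod 37: now compute (25/37).
Reciprocity: 25 ≡ 1 and 37 ≡ 1 (mod 4), so (25/37) = +(37/25).
Reduce top mod 25: now compute (12/25).
Pull out 2^2: since 25 ≡ 1 (mod 8), (2/25) = +1, so (2/25)^2 = +1.
Reciprocity: 3 ≡ 3 and 25 ≡ 1 (mod 4), so (3/25) = +(25/3).
Reduce top mod 3: now compute (1/3).
Reached (1/3) = 1. Collecting the sign flips along the way, the symbol is +1.

1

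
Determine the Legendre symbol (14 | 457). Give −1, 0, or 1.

1

Euler's criterion: (14/457) ≡ 14^228 (mod 457).
14^2 ≡ 196 (mod 457)
14^4 ≡ 28 (mod 457)
14^8 ≡ 327 (mod 457)
14^16 ≡ 448 (mod 457)
14^32 ≡ 81 (mod 457)
14^64 ≡ 163 (mod 457)
14^128 ≡ 63 (mod 457)
14^228 = 14^(128+64+32+4) ≡ 1 (mod 457).
Result is 1, so (14/457) = 1.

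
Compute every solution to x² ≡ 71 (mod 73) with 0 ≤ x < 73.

12, 61

73 ≡ 1 (mod 4), so we find a root by search.
Trying successive values, 12² = 144 ≡ 71 (mod 73). The other root is 73 − 12 = 61.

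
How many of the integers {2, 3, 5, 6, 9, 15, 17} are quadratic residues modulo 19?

4

(2/19) = -1 → non-residue.
(3/19) = -1 → non-residue.
(5/19) = +1 → QR.
(6/19) = +1 → QR.
(9/19) = +1 → QR.
(15/19) = -1 → non-residue.
(17/19) = +1 → QR.
Total quadratic residues among the 7: 4.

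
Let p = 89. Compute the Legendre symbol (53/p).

1

Euler's criterion: (53/89) ≡ 53^44 (mod 89).
53^2 ≡ 50 (mod 89)
53^4 ≡ 8 (mod 89)
53^8 ≡ 64 (mod 89)
53^16 ≡ 2 (mod 89)
53^32 ≡ 4 (mod 89)
53^44 = 53^(32+8+4) ≡ 1 (mod 89).
Result is 1, so (53/89) = 1.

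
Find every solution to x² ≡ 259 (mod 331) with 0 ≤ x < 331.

119, 212

Since 331 ≡ 3 (mod 4), a square root of 259 is 259^((331+1)/4) = 259^83 mod 331.
Repeated squaring: 259^2≡219, 259^4≡297, 259^8≡163, 259^16≡89, 259^32≡308, 259^64≡198 (mod 331).
259^83 = 259^(64+16+2+1) ≡ 212 (mod 331).
Check: 212² = 44944 ≡ 259 (mod 331). The two roots are 119 and 212.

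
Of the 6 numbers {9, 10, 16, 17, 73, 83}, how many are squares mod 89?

5

(9/89) = +1 → QR.
(10/89) = +1 → QR.
(16/89) = +1 → QR.
(17/89) = +1 → QR.
(73/89) = +1 → QR.
(83/89) = -1 → non-residue.
Total quadratic residues among the 6: 5.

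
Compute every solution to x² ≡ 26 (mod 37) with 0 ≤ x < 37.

37 ≡ 1 (mod 4), so we find a root by search.
Trying successive values, 10² = 100 ≡ 26 (mod 37). The other root is 37 − 10 = 27.

10, 27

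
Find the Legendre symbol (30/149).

1

Euler's criterion: (30/149) ≡ 30^74 (mod 149).
30^2 ≡ 6 (mod 149)
30^4 ≡ 36 (mod 149)
30^8 ≡ 104 (mod 149)
30^16 ≡ 88 (mod 149)
30^32 ≡ 145 (mod 149)
30^64 ≡ 16 (mod 149)
30^74 = 30^(64+8+2) ≡ 1 (mod 149).
Result is 1, so (30/149) = 1.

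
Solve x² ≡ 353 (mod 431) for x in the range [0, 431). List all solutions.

Since 431 ≡ 3 (mod 4), a square root of 353 is 353^((431+1)/4) = 353^108 mod 431.
Repeated squaring: 353^2≡50, 353^4≡345, 353^8≡69, 353^16≡20, 353^32≡400, 353^64≡99 (mod 431).
353^108 = 353^(64+32+8+4) ≡ 403 (mod 431).
Check: 403² = 162409 ≡ 353 (mod 431). The two roots are 28 and 403.

28, 403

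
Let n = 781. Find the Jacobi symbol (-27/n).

First reduce: -27 ≡ 754 (mod 781).
Pull out 2: since 781 ≡ 5 (mod 8), (2/781) = -1.
Reciprocity: 377 ≡ 1 and 781 ≡ 1 (mod 4), so (377/781) = +(781/377).
Reduce top mod 377: now compute (27/377).
Reciprocity: 27 ≡ 3 and 377 ≡ 1 (mod 4), so (27/377) = +(377/27).
Reduce top mod 27: now compute (26/27).
Pull out 2: since 27 ≡ 3 (mod 8), (2/27) = -1.
Reciprocity: 13 ≡ 1 and 27 ≡ 3 (mod 4), so (13/27) = +(27/13).
Reduce top mod 13: now compute (1/13).
Reached (1/13) = 1. Collecting the sign flips along the way, the symbol is +1.

1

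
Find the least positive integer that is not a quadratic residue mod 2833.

5

(2/2833) = +1, so 2 is a residue.
(3/2833) = +1, so 3 is a residue.
(4/2833) = +1, so 4 is a residue.
(5/2833) = −1, so 5 is the smallest positive non-residue mod 2833.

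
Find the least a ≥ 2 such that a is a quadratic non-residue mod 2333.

(2/2333) = −1, so 2 is the smallest positive non-residue mod 2333.

2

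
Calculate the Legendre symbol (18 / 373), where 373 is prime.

-1

Euler's criterion: (18/373) ≡ 18^186 (mod 373).
18^2 ≡ 324 (mod 373)
18^4 ≡ 163 (mod 373)
18^8 ≡ 86 (mod 373)
18^16 ≡ 309 (mod 373)
18^32 ≡ 366 (mod 373)
18^64 ≡ 49 (mod 373)
18^128 ≡ 163 (mod 373)
18^186 = 18^(128+32+16+8+2) ≡ 372 (mod 373).
Result is 372 ≡ −1, so (18/373) = −1.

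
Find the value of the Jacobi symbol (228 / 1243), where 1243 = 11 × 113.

Pull out 2^2: since 1243 ≡ 3 (mod 8), (2/1243) = -1, so (2/1243)^2 = +1.
Reciprocity: 57 ≡ 1 and 1243 ≡ 3 (mod 4), so (57/1243) = +(1243/57).
Reduce top mod 57: now compute (46/57).
Pull out 2: since 57 ≡ 1 (mod 8), (2/57) = +1.
Reciprocity: 23 ≡ 3 and 57 ≡ 1 (mod 4), so (23/57) = +(57/23).
Reduce top mod 23: now compute (11/23).
Reciprocity: 11 ≡ 3 and 23 ≡ 3 (mod 4), so (11/23) = −(23/11).
Reduce top mod 11: now compute (1/11).
Reached (1/11) = 1. Collecting the sign flips along the way, the symbol is -1.

-1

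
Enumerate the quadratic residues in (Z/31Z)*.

1,2,4,5,7,8,9,10,14,16,18,19,20,25,28

Square k = 1,…,15 (k and 31−k give the same square):
1²=1, 2²=4, 3²=9, 4²=16, 5²=25, 6²≡5, 7²≡18, 8²≡2, 9²≡19, 10²≡7, 11²≡28, 12²≡20, 13²≡14, 14²≡10, 15²≡8 (mod 31).
So the quadratic residues mod 31 are {1, 2, 4, 5, 7, 8, 9, 10, 14, 16, 18, 19, 20, 25, 28}.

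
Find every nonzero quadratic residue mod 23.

1 2 3 4 6 8 9 12 13 16 18

Square k = 1,…,11 (k and 23−k give the same square):
1²=1, 2²=4, 3²=9, 4²=16, 5²≡2, 6²≡13, 7²≡3, 8²≡18, 9²≡12, 10²≡8, 11²≡6 (mod 23).
So the quadratic residues mod 23 are {1, 2, 3, 4, 6, 8, 9, 12, 13, 16, 18}.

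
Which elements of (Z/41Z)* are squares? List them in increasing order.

Square k = 1,…,20 (k and 41−k give the same square):
1²=1, 2²=4, 3²=9, 4²=16, 5²=25, 6²=36, 7²≡8, 8²≡23, 9²≡40, 10²≡18, 11²≡39, 12²≡21, 13²≡5, 14²≡32, 15²≡20, 16²≡10, 17²≡2, 18²≡37, 19²≡33, 20²≡31 (mod 41).
So the quadratic residues mod 41 are {1, 2, 4, 5, 8, 9, 10, 16, 18, 20, 21, 23, 25, 31, 32, 33, 36, 37, 39, 40}.

1 2 4 5 8 9 10 16 18 20 21 23 25 31 32 33 36 37 39 40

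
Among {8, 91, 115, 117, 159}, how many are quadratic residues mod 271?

1

(8/271) = +1 → QR.
(91/271) = -1 → non-residue.
(115/271) = -1 → non-residue.
(117/271) = -1 → non-residue.
(159/271) = -1 → non-residue.
Total quadratic residues among the 5: 1.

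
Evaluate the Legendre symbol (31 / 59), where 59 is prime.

Reciprocity: 31 ≡ 3 and 59 ≡ 3 (mod 4), so (31/59) = −(59/31).
Reduce top mod 31: now compute (28/31).
Pull out 2^2: since 31 ≡ 7 (mod 8), (2/31) = +1, so (2/31)^2 = +1.
Reciprocity: 7 ≡ 3 and 31 ≡ 3 (mod 4), so (7/31) = −(31/7).
Reduce top mod 7: now compute (3/7).
Reciprocity: 3 ≡ 3 and 7 ≡ 3 (mod 4), so (3/7) = −(7/3).
Reduce top mod 3: now compute (1/3).
Reached (1/3) = 1. Collecting the sign flips along the way, the symbol is -1.

-1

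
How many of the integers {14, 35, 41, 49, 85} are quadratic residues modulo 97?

3

(14/97) = -1 → non-residue.
(35/97) = +1 → QR.
(41/97) = -1 → non-residue.
(49/97) = +1 → QR.
(85/97) = +1 → QR.
Total quadratic residues among the 5: 3.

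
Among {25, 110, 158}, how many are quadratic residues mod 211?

1

(25/211) = +1 → QR.
(110/211) = -1 → non-residue.
(158/211) = -1 → non-residue.
Total quadratic residues among the 3: 1.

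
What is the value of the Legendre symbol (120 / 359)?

1

Euler's criterion: (120/359) ≡ 120^179 (mod 359).
120^2 ≡ 40 (mod 359)
120^4 ≡ 164 (mod 359)
120^8 ≡ 330 (mod 359)
120^16 ≡ 123 (mod 359)
120^32 ≡ 51 (mod 359)
120^64 ≡ 88 (mod 359)
120^128 ≡ 205 (mod 359)
120^179 = 120^(128+32+16+2+1) ≡ 1 (mod 359).
Result is 1, so (120/359) = 1.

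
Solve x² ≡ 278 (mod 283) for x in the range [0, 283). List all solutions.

109, 174

Since 283 ≡ 3 (mod 4), a square root of 278 is 278^((283+1)/4) = 278^71 mod 283.
Repeated squaring: 278^2≡25, 278^4≡59, 278^8≡85, 278^16≡150, 278^32≡143, 278^64≡73 (mod 283).
278^71 = 278^(64+4+2+1) ≡ 174 (mod 283).
Check: 174² = 30276 ≡ 278 (mod 283). The two roots are 109 and 174.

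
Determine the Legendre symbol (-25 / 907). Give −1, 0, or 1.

First reduce: -25 ≡ 882 (mod 907).
Pull out 2: since 907 ≡ 3 (mod 8), (2/907) = -1.
Reciprocity: 441 ≡ 1 and 907 ≡ 3 (mod 4), so (441/907) = +(907/441).
Reduce top mod 441: now compute (25/441).
Reciprocity: 25 ≡ 1 and 441 ≡ 1 (mod 4), so (25/441) = +(441/25).
Reduce top mod 25: now compute (16/25).
Pull out 2^4: since 25 ≡ 1 (mod 8), (2/25) = +1, so (2/25)^4 = +1.
Reached (1/25) = 1. Collecting the sign flips along the way, the symbol is -1.

-1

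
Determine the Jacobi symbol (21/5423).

1

Reciprocity: 21 ≡ 1 and 5423 ≡ 3 (mod 4), so (21/5423) = +(5423/21).
Reduce top mod 21: now compute (5/21).
Reciprocity: 5 ≡ 1 and 21 ≡ 1 (mod 4), so (5/21) = +(21/5).
Reduce top mod 5: now compute (1/5).
Reached (1/5) = 1. Collecting the sign flips along the way, the symbol is +1.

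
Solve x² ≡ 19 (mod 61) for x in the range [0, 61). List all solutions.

18, 43

61 ≡ 1 (mod 4), so we find a root by search.
Trying successive values, 18² = 324 ≡ 19 (mod 61). The other root is 61 − 18 = 43.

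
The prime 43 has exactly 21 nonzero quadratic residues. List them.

Square k = 1,…,21 (k and 43−k give the same square):
1²=1, 2²=4, 3²=9, 4²=16, 5²=25, 6²=36, 7²≡6, 8²≡21, 9²≡38, 10²≡14, 11²≡35, 12²≡15, 13²≡40, 14²≡24, 15²≡10, 16²≡41, 17²≡31, 18²≡23, 19²≡17, 20²≡13, 21²≡11 (mod 43).
So the quadratic residues mod 43 are {1, 4, 6, 9, 10, 11, 13, 14, 15, 16, 17, 21, 23, 24, 25, 31, 35, 36, 38, 40, 41}.

1, 4, 6, 9, 10, 11, 13, 14, 15, 16, 17, 21, 23, 24, 25, 31, 35, 36, 38, 40, 41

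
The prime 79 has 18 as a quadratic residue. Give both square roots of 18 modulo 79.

27, 52

Since 79 ≡ 3 (mod 4), a square root of 18 is 18^((79+1)/4) = 18^20 mod 79.
Repeated squaring: 18^2≡8, 18^4≡64, 18^8≡67, 18^16≡65 (mod 79).
18^20 = 18^(16+4) ≡ 52 (mod 79).
Check: 52² = 2704 ≡ 18 (mod 79). The two roots are 27 and 52.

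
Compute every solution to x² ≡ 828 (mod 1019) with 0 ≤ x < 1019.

255, 764

Since 1019 ≡ 3 (mod 4), a square root of 828 is 828^((1019+1)/4) = 828^255 mod 1019.
Repeated squaring: 828^2≡816, 828^4≡449, 828^8≡858, 828^16≡446, 828^32≡211, 828^64≡704, 828^128≡382 (mod 1019).
828^255 = 828^(128+64+32+16+8+4+2+1) ≡ 255 (mod 1019).
Check: 255² = 65025 ≡ 828 (mod 1019). The two roots are 255 and 764.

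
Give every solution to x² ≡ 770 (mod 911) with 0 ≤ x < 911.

41, 870

Since 911 ≡ 3 (mod 4), a square root of 770 is 770^((911+1)/4) = 770^228 mod 911.
Repeated squaring: 770^2≡750, 770^4≡413, 770^8≡212, 770^16≡305, 770^32≡103, 770^64≡588, 770^128≡475 (mod 911).
770^228 = 770^(128+64+32+4) ≡ 41 (mod 911).
Check: 41² = 1681 ≡ 770 (mod 911). The two roots are 41 and 870.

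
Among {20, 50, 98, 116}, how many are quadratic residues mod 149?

(20/149) = +1 → QR.
(50/149) = -1 → non-residue.
(98/149) = -1 → non-residue.
(116/149) = +1 → QR.
Total quadratic residues among the 4: 2.

2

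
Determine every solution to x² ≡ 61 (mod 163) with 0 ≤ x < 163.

Since 163 ≡ 3 (mod 4), a square root of 61 is 61^((163+1)/4) = 61^41 mod 163.
Repeated squaring: 61^2≡135, 61^4≡132, 61^8≡146, 61^16≡126, 61^32≡65 (mod 163).
61^41 = 61^(32+8+1) ≡ 77 (mod 163).
Check: 77² = 5929 ≡ 61 (mod 163). The two roots are 77 and 86.

77, 86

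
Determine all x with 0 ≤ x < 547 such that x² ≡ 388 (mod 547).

230, 317

Since 547 ≡ 3 (mod 4), a square root of 388 is 388^((547+1)/4) = 388^137 mod 547.
Repeated squaring: 388^2≡119, 388^4≡486, 388^8≡439, 388^16≡177, 388^32≡150, 388^64≡73, 388^128≡406 (mod 547).
388^137 = 388^(128+8+1) ≡ 317 (mod 547).
Check: 317² = 100489 ≡ 388 (mod 547). The two roots are 230 and 317.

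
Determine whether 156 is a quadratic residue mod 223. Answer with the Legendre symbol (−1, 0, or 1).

1

Pull out 2^2: since 223 ≡ 7 (mod 8), (2/223) = +1, so (2/223)^2 = +1.
Reciprocity: 39 ≡ 3 and 223 ≡ 3 (mod 4), so (39/223) = −(223/39).
Reduce top mod 39: now compute (28/39).
Pull out 2^2: since 39 ≡ 7 (mod 8), (2/39) = +1, so (2/39)^2 = +1.
Reciprocity: 7 ≡ 3 and 39 ≡ 3 (mod 4), so (7/39) = −(39/7).
Reduce top mod 7: now compute (4/7).
Pull out 2^2: since 7 ≡ 7 (mod 8), (2/7) = +1, so (2/7)^2 = +1.
Reached (1/7) = 1. Collecting the sign flips along the way, the symbol is +1.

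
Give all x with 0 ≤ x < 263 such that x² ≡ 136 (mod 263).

98, 165

Since 263 ≡ 3 (mod 4), a square root of 136 is 136^((263+1)/4) = 136^66 mod 263.
Repeated squaring: 136^2≡86, 136^4≡32, 136^8≡235, 136^16≡258, 136^32≡25, 136^64≡99 (mod 263).
136^66 = 136^(64+2) ≡ 98 (mod 263).
Check: 98² = 9604 ≡ 136 (mod 263). The two roots are 98 and 165.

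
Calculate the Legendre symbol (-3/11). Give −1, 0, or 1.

-1

First reduce: -3 ≡ 8 (mod 11).
Pull out 2^3: since 11 ≡ 3 (mod 8), (2/11) = -1, so (2/11)^3 = -1.
Reached (1/11) = 1. Collecting the sign flips along the way, the symbol is -1.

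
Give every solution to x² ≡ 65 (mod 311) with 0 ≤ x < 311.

Since 311 ≡ 3 (mod 4), a square root of 65 is 65^((311+1)/4) = 65^78 mod 311.
Repeated squaring: 65^2≡182, 65^4≡158, 65^8≡84, 65^16≡214, 65^32≡79, 65^64≡21 (mod 311).
65^78 = 65^(64+8+4+2) ≡ 240 (mod 311).
Check: 240² = 57600 ≡ 65 (mod 311). The two roots are 71 and 240.

71, 240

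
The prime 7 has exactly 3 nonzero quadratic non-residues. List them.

Square k = 1,…,3 (k and 7−k give the same square):
1²=1, 2²=4, 3²≡2 (mod 7).
The residues are {1, 2, 4}; the non-residues are the remaining 3 nonzero classes.

3,5,6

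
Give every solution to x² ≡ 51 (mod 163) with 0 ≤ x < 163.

41, 122

Since 163 ≡ 3 (mod 4), a square root of 51 is 51^((163+1)/4) = 51^41 mod 163.
Repeated squaring: 51^2≡156, 51^4≡49, 51^8≡119, 51^16≡143, 51^32≡74 (mod 163).
51^41 = 51^(32+8+1) ≡ 41 (mod 163).
Check: 41² = 1681 ≡ 51 (mod 163). The two roots are 41 and 122.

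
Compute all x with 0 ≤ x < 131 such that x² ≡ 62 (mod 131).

18, 113

Since 131 ≡ 3 (mod 4), a square root of 62 is 62^((131+1)/4) = 62^33 mod 131.
Repeated squaring: 62^2≡45, 62^4≡60, 62^8≡63, 62^16≡39, 62^32≡80 (mod 131).
62^33 = 62^(32+1) ≡ 113 (mod 131).
Check: 113² = 12769 ≡ 62 (mod 131). The two roots are 18 and 113.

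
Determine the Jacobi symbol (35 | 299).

Reciprocity: 35 ≡ 3 and 299 ≡ 3 (mod 4), so (35/299) = −(299/35).
Reduce top mod 35: now compute (19/35).
Reciprocity: 19 ≡ 3 and 35 ≡ 3 (mod 4), so (19/35) = −(35/19).
Reduce top mod 19: now compute (16/19).
Pull out 2^4: since 19 ≡ 3 (mod 8), (2/19) = -1, so (2/19)^4 = +1.
Reached (1/19) = 1. Collecting the sign flips along the way, the symbol is +1.

1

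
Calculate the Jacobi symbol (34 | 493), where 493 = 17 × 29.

0

Pull out 2: since 493 ≡ 5 (mod 8), (2/493) = -1.
Reciprocity: 17 ≡ 1 and 493 ≡ 1 (mod 4), so (17/493) = +(493/17).
Reduce top mod 17: now compute (0/17).
Top reduces to 0: gcd > 1, so the symbol is 0.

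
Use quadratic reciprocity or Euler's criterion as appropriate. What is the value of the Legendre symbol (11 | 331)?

Euler's criterion: (11/331) ≡ 11^165 (mod 331).
11^2 ≡ 121 (mod 331)
11^4 ≡ 77 (mod 331)
11^8 ≡ 302 (mod 331)
11^16 ≡ 179 (mod 331)
11^32 ≡ 265 (mod 331)
11^64 ≡ 53 (mod 331)
11^128 ≡ 161 (mod 331)
11^165 = 11^(128+32+4+1) ≡ 330 (mod 331).
Result is 330 ≡ −1, so (11/331) = −1.

-1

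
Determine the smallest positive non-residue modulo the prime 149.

2

(2/149) = −1, so 2 is the smallest positive non-residue mod 149.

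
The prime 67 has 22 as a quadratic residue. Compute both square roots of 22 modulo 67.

25, 42

Since 67 ≡ 3 (mod 4), a square root of 22 is 22^((67+1)/4) = 22^17 mod 67.
Repeated squaring: 22^2≡15, 22^4≡24, 22^8≡40, 22^16≡59 (mod 67).
22^17 = 22^(16+1) ≡ 25 (mod 67).
Check: 25² = 625 ≡ 22 (mod 67). The two roots are 25 and 42.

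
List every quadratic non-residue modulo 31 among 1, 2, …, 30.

Square k = 1,…,15 (k and 31−k give the same square):
1²=1, 2²=4, 3²=9, 4²=16, 5²=25, 6²≡5, 7²≡18, 8²≡2, 9²≡19, 10²≡7, 11²≡28, 12²≡20, 13²≡14, 14²≡10, 15²≡8 (mod 31).
The residues are {1, 2, 4, 5, 7, 8, 9, 10, 14, 16, 18, 19, 20, 25, 28}; the non-residues are the remaining 15 nonzero classes.

3, 6, 11, 12, 13, 15, 17, 21, 22, 23, 24, 26, 27, 29, 30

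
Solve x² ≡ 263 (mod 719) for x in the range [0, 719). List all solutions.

118, 601

Since 719 ≡ 3 (mod 4), a square root of 263 is 263^((719+1)/4) = 263^180 mod 719.
Repeated squaring: 263^2≡145, 263^4≡174, 263^8≡78, 263^16≡332, 263^32≡217, 263^64≡354, 263^128≡210 (mod 719).
263^180 = 263^(128+32+16+4) ≡ 118 (mod 719).
Check: 118² = 13924 ≡ 263 (mod 719). The two roots are 118 and 601.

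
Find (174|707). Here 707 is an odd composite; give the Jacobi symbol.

1

Pull out 2: since 707 ≡ 3 (mod 8), (2/707) = -1.
Reciprocity: 87 ≡ 3 and 707 ≡ 3 (mod 4), so (87/707) = −(707/87).
Reduce top mod 87: now compute (11/87).
Reciprocity: 11 ≡ 3 and 87 ≡ 3 (mod 4), so (11/87) = −(87/11).
Reduce top mod 11: now compute (10/11).
Pull out 2: since 11 ≡ 3 (mod 8), (2/11) = -1.
Reciprocity: 5 ≡ 1 and 11 ≡ 3 (mod 4), so (5/11) = +(11/5).
Reduce top mod 5: now compute (1/5).
Reached (1/5) = 1. Collecting the sign flips along the way, the symbol is +1.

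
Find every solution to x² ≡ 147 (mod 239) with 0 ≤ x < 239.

Since 239 ≡ 3 (mod 4), a square root of 147 is 147^((239+1)/4) = 147^60 mod 239.
Repeated squaring: 147^2≡99, 147^4≡2, 147^8≡4, 147^16≡16, 147^32≡17 (mod 239).
147^60 = 147^(32+16+8+4) ≡ 25 (mod 239).
Check: 25² = 625 ≡ 147 (mod 239). The two roots are 25 and 214.

25, 214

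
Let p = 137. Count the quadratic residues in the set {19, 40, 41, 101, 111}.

(19/137) = +1 → QR.
(40/137) = -1 → non-residue.
(41/137) = -1 → non-residue.
(101/137) = +1 → QR.
(111/137) = -1 → non-residue.
Total quadratic residues among the 5: 2.

2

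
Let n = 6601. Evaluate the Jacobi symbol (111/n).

-1

Reciprocity: 111 ≡ 3 and 6601 ≡ 1 (mod 4), so (111/6601) = +(6601/111).
Reduce top mod 111: now compute (52/111).
Pull out 2^2: since 111 ≡ 7 (mod 8), (2/111) = +1, so (2/111)^2 = +1.
Reciprocity: 13 ≡ 1 and 111 ≡ 3 (mod 4), so (13/111) = +(111/13).
Reduce top mod 13: now compute (7/13).
Reciprocity: 7 ≡ 3 and 13 ≡ 1 (mod 4), so (7/13) = +(13/7).
Reduce top mod 7: now compute (6/7).
Pull out 2: since 7 ≡ 7 (mod 8), (2/7) = +1.
Reciprocity: 3 ≡ 3 and 7 ≡ 3 (mod 4), so (3/7) = −(7/3).
Reduce top mod 3: now compute (1/3).
Reached (1/3) = 1. Collecting the sign flips along the way, the symbol is -1.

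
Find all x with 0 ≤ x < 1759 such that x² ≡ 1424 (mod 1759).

476, 1283

Since 1759 ≡ 3 (mod 4), a square root of 1424 is 1424^((1759+1)/4) = 1424^440 mod 1759.
Repeated squaring: 1424^2≡1408, 1424^4≡71, 1424^8≡1523, 1424^16≡1167, 1424^32≡423, 1424^64≡1270, 1424^128≡1656, 1424^256≡55 (mod 1759).
1424^440 = 1424^(256+128+32+16+8) ≡ 1283 (mod 1759).
Check: 1283² = 1646089 ≡ 1424 (mod 1759). The two roots are 476 and 1283.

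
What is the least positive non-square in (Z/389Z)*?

(2/389) = −1, so 2 is the smallest positive non-residue mod 389.

2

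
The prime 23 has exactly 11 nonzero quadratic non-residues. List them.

Square k = 1,…,11 (k and 23−k give the same square):
1²=1, 2²=4, 3²=9, 4²=16, 5²≡2, 6²≡13, 7²≡3, 8²≡18, 9²≡12, 10²≡8, 11²≡6 (mod 23).
The residues are {1, 2, 3, 4, 6, 8, 9, 12, 13, 16, 18}; the non-residues are the remaining 11 nonzero classes.

5 7 10 11 14 15 17 19 20 21 22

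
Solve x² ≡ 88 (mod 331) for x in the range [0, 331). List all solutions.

95, 236

Since 331 ≡ 3 (mod 4), a square root of 88 is 88^((331+1)/4) = 88^83 mod 331.
Repeated squaring: 88^2≡131, 88^4≡280, 88^8≡284, 88^16≡223, 88^32≡79, 88^64≡283 (mod 331).
88^83 = 88^(64+16+2+1) ≡ 95 (mod 331).
Check: 95² = 9025 ≡ 88 (mod 331). The two roots are 95 and 236.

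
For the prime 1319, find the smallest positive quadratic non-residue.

(2/1319) = +1, so 2 is a residue.
(3/1319) = +1, so 3 is a residue.
(4/1319) = +1, so 4 is a residue.
(5/1319) = +1, so 5 is a residue.
(6/1319) = +1, so 6 is a residue.
(7/1319) = +1, so 7 is a residue.
(8/1319) = +1, so 8 is a residue.
(9/1319) = +1, so 9 is a residue.
(10/1319) = +1, so 10 is a residue.
(11/1319) = +1, so 11 is a residue.
(12/1319) = +1, so 12 is a residue.
(13/1319) = −1, so 13 is the smallest positive non-residue mod 1319.

13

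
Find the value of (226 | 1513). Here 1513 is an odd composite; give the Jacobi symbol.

Pull out 2: since 1513 ≡ 1 (mod 8), (2/1513) = +1.
Reciprocity: 113 ≡ 1 and 1513 ≡ 1 (mod 4), so (113/1513) = +(1513/113).
Reduce top mod 113: now compute (44/113).
Pull out 2^2: since 113 ≡ 1 (mod 8), (2/113) = +1, so (2/113)^2 = +1.
Reciprocity: 11 ≡ 3 and 113 ≡ 1 (mod 4), so (11/113) = +(113/11).
Reduce top mod 11: now compute (3/11).
Reciprocity: 3 ≡ 3 and 11 ≡ 3 (mod 4), so (3/11) = −(11/3).
Reduce top mod 3: now compute (2/3).
Pull out 2: since 3 ≡ 3 (mod 8), (2/3) = -1.
Reached (1/3) = 1. Collecting the sign flips along the way, the symbol is +1.

1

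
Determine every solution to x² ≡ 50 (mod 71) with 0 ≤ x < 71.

11, 60

Since 71 ≡ 3 (mod 4), a square root of 50 is 50^((71+1)/4) = 50^18 mod 71.
Repeated squaring: 50^2≡15, 50^4≡12, 50^8≡2, 50^16≡4 (mod 71).
50^18 = 50^(16+2) ≡ 60 (mod 71).
Check: 60² = 3600 ≡ 50 (mod 71). The two roots are 11 and 60.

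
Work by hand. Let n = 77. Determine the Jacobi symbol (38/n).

Pull out 2: since 77 ≡ 5 (mod 8), (2/77) = -1.
Reciprocity: 19 ≡ 3 and 77 ≡ 1 (mod 4), so (19/77) = +(77/19).
Reduce top mod 19: now compute (1/19).
Reached (1/19) = 1. Collecting the sign flips along the way, the symbol is -1.

-1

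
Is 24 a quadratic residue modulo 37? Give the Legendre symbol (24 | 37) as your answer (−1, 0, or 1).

-1

Pull out 2^3: since 37 ≡ 5 (mod 8), (2/37) = -1, so (2/37)^3 = -1.
Reciprocity: 3 ≡ 3 and 37 ≡ 1 (mod 4), so (3/37) = +(37/3).
Reduce top mod 3: now compute (1/3).
Reached (1/3) = 1. Collecting the sign flips along the way, the symbol is -1.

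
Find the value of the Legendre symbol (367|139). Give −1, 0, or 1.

Euler's criterion: (367/139) ≡ 89^69 (mod 139).
89^2 ≡ 137 (mod 139)
89^4 ≡ 4 (mod 139)
89^8 ≡ 16 (mod 139)
89^16 ≡ 117 (mod 139)
89^32 ≡ 67 (mod 139)
89^64 ≡ 41 (mod 139)
89^69 = 89^(64+4+1) ≡ 1 (mod 139).
Result is 1, so (367/139) = 1.

1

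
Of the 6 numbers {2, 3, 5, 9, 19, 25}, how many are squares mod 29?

3

(2/29) = -1 → non-residue.
(3/29) = -1 → non-residue.
(5/29) = +1 → QR.
(9/29) = +1 → QR.
(19/29) = -1 → non-residue.
(25/29) = +1 → QR.
Total quadratic residues among the 6: 3.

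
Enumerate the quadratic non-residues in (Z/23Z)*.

5, 7, 10, 11, 14, 15, 17, 19, 20, 21, 22

Square k = 1,…,11 (k and 23−k give the same square):
1²=1, 2²=4, 3²=9, 4²=16, 5²≡2, 6²≡13, 7²≡3, 8²≡18, 9²≡12, 10²≡8, 11²≡6 (mod 23).
The residues are {1, 2, 3, 4, 6, 8, 9, 12, 13, 16, 18}; the non-residues are the remaining 11 nonzero classes.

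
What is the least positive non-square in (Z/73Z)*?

5

(2/73) = +1, so 2 is a residue.
(3/73) = +1, so 3 is a residue.
(4/73) = +1, so 4 is a residue.
(5/73) = −1, so 5 is the smallest positive non-residue mod 73.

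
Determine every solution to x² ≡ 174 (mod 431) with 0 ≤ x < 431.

164, 267

Since 431 ≡ 3 (mod 4), a square root of 174 is 174^((431+1)/4) = 174^108 mod 431.
Repeated squaring: 174^2≡106, 174^4≡30, 174^8≡38, 174^16≡151, 174^32≡389, 174^64≡40 (mod 431).
174^108 = 174^(64+32+8+4) ≡ 164 (mod 431).
Check: 164² = 26896 ≡ 174 (mod 431). The two roots are 164 and 267.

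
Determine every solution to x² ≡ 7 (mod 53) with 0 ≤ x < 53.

53 ≡ 1 (mod 4), so we find a root by search.
Trying successive values, 22² = 484 ≡ 7 (mod 53). The other root is 53 − 22 = 31.

22, 31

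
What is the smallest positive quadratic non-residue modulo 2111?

(2/2111) = +1, so 2 is a residue.
(3/2111) = +1, so 3 is a residue.
(4/2111) = +1, so 4 is a residue.
(5/2111) = +1, so 5 is a residue.
(6/2111) = +1, so 6 is a residue.
(7/2111) = −1, so 7 is the smallest positive non-residue mod 2111.

7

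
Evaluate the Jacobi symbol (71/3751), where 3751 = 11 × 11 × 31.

Reciprocity: 71 ≡ 3 and 3751 ≡ 3 (mod 4), so (71/3751) = −(3751/71).
Reduce top mod 71: now compute (59/71).
Reciprocity: 59 ≡ 3 and 71 ≡ 3 (mod 4), so (59/71) = −(71/59).
Reduce top mod 59: now compute (12/59).
Pull out 2^2: since 59 ≡ 3 (mod 8), (2/59) = -1, so (2/59)^2 = +1.
Reciprocity: 3 ≡ 3 and 59 ≡ 3 (mod 4), so (3/59) = −(59/3).
Reduce top mod 3: now compute (2/3).
Pull out 2: since 3 ≡ 3 (mod 8), (2/3) = -1.
Reached (1/3) = 1. Collecting the sign flips along the way, the symbol is +1.

1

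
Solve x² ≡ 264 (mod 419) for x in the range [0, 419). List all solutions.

39, 380

Since 419 ≡ 3 (mod 4), a square root of 264 is 264^((419+1)/4) = 264^105 mod 419.
Repeated squaring: 264^2≡142, 264^4≡52, 264^8≡190, 264^16≡66, 264^32≡166, 264^64≡321 (mod 419).
264^105 = 264^(64+32+8+1) ≡ 39 (mod 419).
Check: 39² = 1521 ≡ 264 (mod 419). The two roots are 39 and 380.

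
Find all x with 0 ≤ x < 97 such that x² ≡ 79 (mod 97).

97 ≡ 1 (mod 4), so we find a root by search.
Trying successive values, 46² = 2116 ≡ 79 (mod 97). The other root is 97 − 46 = 51.

46, 51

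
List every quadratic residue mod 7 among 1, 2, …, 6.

1 2 4

Square k = 1,…,3 (k and 7−k give the same square):
1²=1, 2²=4, 3²≡2 (mod 7).
So the quadratic residues mod 7 are {1, 2, 4}.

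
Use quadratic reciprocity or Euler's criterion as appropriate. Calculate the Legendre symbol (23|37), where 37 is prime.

Euler's criterion: (23/37) ≡ 23^18 (mod 37).
23^2 ≡ 11 (mod 37)
23^4 ≡ 10 (mod 37)
23^8 ≡ 26 (mod 37)
23^16 ≡ 10 (mod 37)
23^18 = 23^(16+2) ≡ 36 (mod 37).
Result is 36 ≡ −1, so (23/37) = −1.

-1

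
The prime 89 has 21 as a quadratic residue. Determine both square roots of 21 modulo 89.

89 ≡ 1 (mod 4), so we find a root by search.
Trying successive values, 33² = 1089 ≡ 21 (mod 89). The other root is 89 − 33 = 56.

33, 56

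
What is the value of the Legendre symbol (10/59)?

Pull out 2: since 59 ≡ 3 (mod 8), (2/59) = -1.
Reciprocity: 5 ≡ 1 and 59 ≡ 3 (mod 4), so (5/59) = +(59/5).
Reduce top mod 5: now compute (4/5).
Pull out 2^2: since 5 ≡ 5 (mod 8), (2/5) = -1, so (2/5)^2 = +1.
Reached (1/5) = 1. Collecting the sign flips along the way, the symbol is -1.

-1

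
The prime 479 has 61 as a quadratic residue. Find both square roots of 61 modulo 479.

219, 260

Since 479 ≡ 3 (mod 4), a square root of 61 is 61^((479+1)/4) = 61^120 mod 479.
Repeated squaring: 61^2≡368, 61^4≡346, 61^8≡445, 61^16≡198, 61^32≡405, 61^64≡207 (mod 479).
61^120 = 61^(64+32+16+8) ≡ 219 (mod 479).
Check: 219² = 47961 ≡ 61 (mod 479). The two roots are 219 and 260.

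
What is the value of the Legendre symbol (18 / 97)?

1

Pull out 2: since 97 ≡ 1 (mod 8), (2/97) = +1.
Reciprocity: 9 ≡ 1 and 97 ≡ 1 (mod 4), so (9/97) = +(97/9).
Reduce top mod 9: now compute (7/9).
Reciprocity: 7 ≡ 3 and 9 ≡ 1 (mod 4), so (7/9) = +(9/7).
Reduce top mod 7: now compute (2/7).
Pull out 2: since 7 ≡ 7 (mod 8), (2/7) = +1.
Reached (1/7) = 1. Collecting the sign flips along the way, the symbol is +1.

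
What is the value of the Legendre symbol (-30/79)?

1

First reduce: -30 ≡ 49 (mod 79).
Reciprocity: 49 ≡ 1 and 79 ≡ 3 (mod 4), so (49/79) = +(79/49).
Reduce top mod 49: now compute (30/49).
Pull out 2: since 49 ≡ 1 (mod 8), (2/49) = +1.
Reciprocity: 15 ≡ 3 and 49 ≡ 1 (mod 4), so (15/49) = +(49/15).
Reduce top mod 15: now compute (4/15).
Pull out 2^2: since 15 ≡ 7 (mod 8), (2/15) = +1, so (2/15)^2 = +1.
Reached (1/15) = 1. Collecting the sign flips along the way, the symbol is +1.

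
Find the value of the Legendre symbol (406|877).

-1

Euler's criterion: (406/877) ≡ 406^438 (mod 877).
406^2 ≡ 837 (mod 877)
406^4 ≡ 723 (mod 877)
406^8 ≡ 37 (mod 877)
406^16 ≡ 492 (mod 877)
406^32 ≡ 12 (mod 877)
406^64 ≡ 144 (mod 877)
406^128 ≡ 565 (mod 877)
406^256 ≡ 874 (mod 877)
406^438 = 406^(256+128+32+16+4+2) ≡ 876 (mod 877).
Result is 876 ≡ −1, so (406/877) = −1.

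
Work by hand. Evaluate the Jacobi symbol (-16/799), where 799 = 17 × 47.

-1

First reduce: -16 ≡ 783 (mod 799).
Reciprocity: 783 ≡ 3 and 799 ≡ 3 (mod 4), so (783/799) = −(799/783).
Reduce top mod 783: now compute (16/783).
Pull out 2^4: since 783 ≡ 7 (mod 8), (2/783) = +1, so (2/783)^4 = +1.
Reached (1/783) = 1. Collecting the sign flips along the way, the symbol is -1.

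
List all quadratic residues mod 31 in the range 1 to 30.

Square k = 1,…,15 (k and 31−k give the same square):
1²=1, 2²=4, 3²=9, 4²=16, 5²=25, 6²≡5, 7²≡18, 8²≡2, 9²≡19, 10²≡7, 11²≡28, 12²≡20, 13²≡14, 14²≡10, 15²≡8 (mod 31).
So the quadratic residues mod 31 are {1, 2, 4, 5, 7, 8, 9, 10, 14, 16, 18, 19, 20, 25, 28}.

1, 2, 4, 5, 7, 8, 9, 10, 14, 16, 18, 19, 20, 25, 28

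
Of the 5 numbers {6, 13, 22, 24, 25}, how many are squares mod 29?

(6/29) = +1 → QR.
(13/29) = +1 → QR.
(22/29) = +1 → QR.
(24/29) = +1 → QR.
(25/29) = +1 → QR.
Total quadratic residues among the 5: 5.

5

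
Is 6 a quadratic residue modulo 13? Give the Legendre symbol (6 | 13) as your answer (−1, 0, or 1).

-1

Euler's criterion: (6/13) ≡ 6^6 (mod 13).
6^2 ≡ 10 (mod 13)
6^4 ≡ 9 (mod 13)
6^6 = 6^(4+2) ≡ 12 (mod 13).
Result is 12 ≡ −1, so (6/13) = −1.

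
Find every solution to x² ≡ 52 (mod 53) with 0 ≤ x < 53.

23, 30

53 ≡ 1 (mod 4), so we find a root by search.
Trying successive values, 23² = 529 ≡ 52 (mod 53). The other root is 53 − 23 = 30.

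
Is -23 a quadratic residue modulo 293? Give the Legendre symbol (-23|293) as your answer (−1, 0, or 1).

-1

First reduce: -23 ≡ 270 (mod 293).
Pull out 2: since 293 ≡ 5 (mod 8), (2/293) = -1.
Reciprocity: 135 ≡ 3 and 293 ≡ 1 (mod 4), so (135/293) = +(293/135).
Reduce top mod 135: now compute (23/135).
Reciprocity: 23 ≡ 3 and 135 ≡ 3 (mod 4), so (23/135) = −(135/23).
Reduce top mod 23: now compute (20/23).
Pull out 2^2: since 23 ≡ 7 (mod 8), (2/23) = +1, so (2/23)^2 = +1.
Reciprocity: 5 ≡ 1 and 23 ≡ 3 (mod 4), so (5/23) = +(23/5).
Reduce top mod 5: now compute (3/5).
Reciprocity: 3 ≡ 3 and 5 ≡ 1 (mod 4), so (3/5) = +(5/3).
Reduce top mod 3: now compute (2/3).
Pull out 2: since 3 ≡ 3 (mod 8), (2/3) = -1.
Reached (1/3) = 1. Collecting the sign flips along the way, the symbol is -1.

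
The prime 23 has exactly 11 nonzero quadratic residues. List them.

1,2,3,4,6,8,9,12,13,16,18

Square k = 1,…,11 (k and 23−k give the same square):
1²=1, 2²=4, 3²=9, 4²=16, 5²≡2, 6²≡13, 7²≡3, 8²≡18, 9²≡12, 10²≡8, 11²≡6 (mod 23).
So the quadratic residues mod 23 are {1, 2, 3, 4, 6, 8, 9, 12, 13, 16, 18}.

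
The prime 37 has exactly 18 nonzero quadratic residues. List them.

Square k = 1,…,18 (k and 37−k give the same square):
1²=1, 2²=4, 3²=9, 4²=16, 5²=25, 6²=36, 7²≡12, 8²≡27, 9²≡7, 10²≡26, 11²≡10, 12²≡33, 13²≡21, 14²≡11, 15²≡3, 16²≡34, 17²≡30, 18²≡28 (mod 37).
So the quadratic residues mod 37 are {1, 3, 4, 7, 9, 10, 11, 12, 16, 21, 25, 26, 27, 28, 30, 33, 34, 36}.

1,3,4,7,9,10,11,12,16,21,25,26,27,28,30,33,34,36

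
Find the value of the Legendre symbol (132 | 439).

-1

Pull out 2^2: since 439 ≡ 7 (mod 8), (2/439) = +1, so (2/439)^2 = +1.
Reciprocity: 33 ≡ 1 and 439 ≡ 3 (mod 4), so (33/439) = +(439/33).
Reduce top mod 33: now compute (10/33).
Pull out 2: since 33 ≡ 1 (mod 8), (2/33) = +1.
Reciprocity: 5 ≡ 1 and 33 ≡ 1 (mod 4), so (5/33) = +(33/5).
Reduce top mod 5: now compute (3/5).
Reciprocity: 3 ≡ 3 and 5 ≡ 1 (mod 4), so (3/5) = +(5/3).
Reduce top mod 3: now compute (2/3).
Pull out 2: since 3 ≡ 3 (mod 8), (2/3) = -1.
Reached (1/3) = 1. Collecting the sign flips along the way, the symbol is -1.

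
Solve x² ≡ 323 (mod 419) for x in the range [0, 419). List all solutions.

177, 242

Since 419 ≡ 3 (mod 4), a square root of 323 is 323^((419+1)/4) = 323^105 mod 419.
Repeated squaring: 323^2≡417, 323^4≡4, 323^8≡16, 323^16≡256, 323^32≡172, 323^64≡254 (mod 419).
323^105 = 323^(64+32+8+1) ≡ 177 (mod 419).
Check: 177² = 31329 ≡ 323 (mod 419). The two roots are 177 and 242.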